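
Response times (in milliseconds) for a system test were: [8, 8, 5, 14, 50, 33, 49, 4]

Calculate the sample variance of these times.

385.6964

Step 1: Compute the mean: (8 + 8 + 5 + 14 + 50 + 33 + 49 + 4) / 8 = 21.375
Step 2: Compute squared deviations from the mean:
  (8 - 21.375)^2 = 178.8906
  (8 - 21.375)^2 = 178.8906
  (5 - 21.375)^2 = 268.1406
  (14 - 21.375)^2 = 54.3906
  (50 - 21.375)^2 = 819.3906
  (33 - 21.375)^2 = 135.1406
  (49 - 21.375)^2 = 763.1406
  (4 - 21.375)^2 = 301.8906
Step 3: Sum of squared deviations = 2699.875
Step 4: Sample variance = 2699.875 / 7 = 385.6964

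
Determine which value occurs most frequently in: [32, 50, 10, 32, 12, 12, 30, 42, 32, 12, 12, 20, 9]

12

Step 1: Count the frequency of each value:
  9: appears 1 time(s)
  10: appears 1 time(s)
  12: appears 4 time(s)
  20: appears 1 time(s)
  30: appears 1 time(s)
  32: appears 3 time(s)
  42: appears 1 time(s)
  50: appears 1 time(s)
Step 2: The value 12 appears most frequently (4 times).
Step 3: Mode = 12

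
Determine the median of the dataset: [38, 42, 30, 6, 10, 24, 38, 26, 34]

30

Step 1: Sort the data in ascending order: [6, 10, 24, 26, 30, 34, 38, 38, 42]
Step 2: The number of values is n = 9.
Step 3: Since n is odd, the median is the middle value at position 5: 30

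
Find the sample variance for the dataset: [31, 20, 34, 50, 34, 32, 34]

77.2857

Step 1: Compute the mean: (31 + 20 + 34 + 50 + 34 + 32 + 34) / 7 = 33.5714
Step 2: Compute squared deviations from the mean:
  (31 - 33.5714)^2 = 6.6122
  (20 - 33.5714)^2 = 184.1837
  (34 - 33.5714)^2 = 0.1837
  (50 - 33.5714)^2 = 269.898
  (34 - 33.5714)^2 = 0.1837
  (32 - 33.5714)^2 = 2.4694
  (34 - 33.5714)^2 = 0.1837
Step 3: Sum of squared deviations = 463.7143
Step 4: Sample variance = 463.7143 / 6 = 77.2857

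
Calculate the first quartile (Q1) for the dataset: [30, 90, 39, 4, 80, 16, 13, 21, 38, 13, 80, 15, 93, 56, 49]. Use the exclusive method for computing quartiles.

15

Step 1: Sort the data: [4, 13, 13, 15, 16, 21, 30, 38, 39, 49, 56, 80, 80, 90, 93]
Step 2: n = 15
Step 3: Using the exclusive quartile method:
  Q1 = 15
  Q2 (median) = 38
  Q3 = 80
  IQR = Q3 - Q1 = 80 - 15 = 65
Step 4: Q1 = 15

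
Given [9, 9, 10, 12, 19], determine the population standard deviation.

3.763

Step 1: Compute the mean: 11.8
Step 2: Sum of squared deviations from the mean: 70.8
Step 3: Population variance = 70.8 / 5 = 14.16
Step 4: Standard deviation = sqrt(14.16) = 3.763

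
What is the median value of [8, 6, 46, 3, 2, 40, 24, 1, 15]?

8

Step 1: Sort the data in ascending order: [1, 2, 3, 6, 8, 15, 24, 40, 46]
Step 2: The number of values is n = 9.
Step 3: Since n is odd, the median is the middle value at position 5: 8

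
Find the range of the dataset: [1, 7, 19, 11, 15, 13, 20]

19

Step 1: Identify the maximum value: max = 20
Step 2: Identify the minimum value: min = 1
Step 3: Range = max - min = 20 - 1 = 19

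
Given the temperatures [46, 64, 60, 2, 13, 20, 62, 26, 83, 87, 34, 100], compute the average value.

49.75

Step 1: Sum all values: 46 + 64 + 60 + 2 + 13 + 20 + 62 + 26 + 83 + 87 + 34 + 100 = 597
Step 2: Count the number of values: n = 12
Step 3: Mean = sum / n = 597 / 12 = 49.75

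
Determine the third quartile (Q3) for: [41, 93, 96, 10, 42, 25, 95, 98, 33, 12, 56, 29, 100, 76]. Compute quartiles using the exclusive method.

95.25

Step 1: Sort the data: [10, 12, 25, 29, 33, 41, 42, 56, 76, 93, 95, 96, 98, 100]
Step 2: n = 14
Step 3: Using the exclusive quartile method:
  Q1 = 28
  Q2 (median) = 49
  Q3 = 95.25
  IQR = Q3 - Q1 = 95.25 - 28 = 67.25
Step 4: Q3 = 95.25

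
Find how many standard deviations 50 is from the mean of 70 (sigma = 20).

-1

Step 1: Recall the z-score formula: z = (x - mu) / sigma
Step 2: Substitute values: z = (50 - 70) / 20
Step 3: z = -20 / 20 = -1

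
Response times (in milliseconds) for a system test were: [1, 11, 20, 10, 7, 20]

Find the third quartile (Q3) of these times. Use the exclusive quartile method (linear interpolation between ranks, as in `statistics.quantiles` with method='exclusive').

20

Step 1: Sort the data: [1, 7, 10, 11, 20, 20]
Step 2: n = 6
Step 3: Using the exclusive quartile method:
  Q1 = 5.5
  Q2 (median) = 10.5
  Q3 = 20
  IQR = Q3 - Q1 = 20 - 5.5 = 14.5
Step 4: Q3 = 20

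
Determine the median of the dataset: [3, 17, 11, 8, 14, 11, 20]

11

Step 1: Sort the data in ascending order: [3, 8, 11, 11, 14, 17, 20]
Step 2: The number of values is n = 7.
Step 3: Since n is odd, the median is the middle value at position 4: 11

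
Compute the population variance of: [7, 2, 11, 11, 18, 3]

29.5556

Step 1: Compute the mean: (7 + 2 + 11 + 11 + 18 + 3) / 6 = 8.6667
Step 2: Compute squared deviations from the mean:
  (7 - 8.6667)^2 = 2.7778
  (2 - 8.6667)^2 = 44.4444
  (11 - 8.6667)^2 = 5.4444
  (11 - 8.6667)^2 = 5.4444
  (18 - 8.6667)^2 = 87.1111
  (3 - 8.6667)^2 = 32.1111
Step 3: Sum of squared deviations = 177.3333
Step 4: Population variance = 177.3333 / 6 = 29.5556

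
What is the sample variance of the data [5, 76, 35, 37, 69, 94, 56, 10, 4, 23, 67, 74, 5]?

1005.7308

Step 1: Compute the mean: (5 + 76 + 35 + 37 + 69 + 94 + 56 + 10 + 4 + 23 + 67 + 74 + 5) / 13 = 42.6923
Step 2: Compute squared deviations from the mean:
  (5 - 42.6923)^2 = 1420.7101
  (76 - 42.6923)^2 = 1109.4024
  (35 - 42.6923)^2 = 59.1716
  (37 - 42.6923)^2 = 32.4024
  (69 - 42.6923)^2 = 692.0947
  (94 - 42.6923)^2 = 2632.4793
  (56 - 42.6923)^2 = 177.0947
  (10 - 42.6923)^2 = 1068.787
  (4 - 42.6923)^2 = 1497.0947
  (23 - 42.6923)^2 = 387.787
  (67 - 42.6923)^2 = 590.8639
  (74 - 42.6923)^2 = 980.1716
  (5 - 42.6923)^2 = 1420.7101
Step 3: Sum of squared deviations = 12068.7692
Step 4: Sample variance = 12068.7692 / 12 = 1005.7308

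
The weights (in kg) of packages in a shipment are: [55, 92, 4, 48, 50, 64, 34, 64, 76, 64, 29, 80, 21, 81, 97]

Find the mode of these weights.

64

Step 1: Count the frequency of each value:
  4: appears 1 time(s)
  21: appears 1 time(s)
  29: appears 1 time(s)
  34: appears 1 time(s)
  48: appears 1 time(s)
  50: appears 1 time(s)
  55: appears 1 time(s)
  64: appears 3 time(s)
  76: appears 1 time(s)
  80: appears 1 time(s)
  81: appears 1 time(s)
  92: appears 1 time(s)
  97: appears 1 time(s)
Step 2: The value 64 appears most frequently (3 times).
Step 3: Mode = 64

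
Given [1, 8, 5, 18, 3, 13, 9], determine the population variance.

29.8367

Step 1: Compute the mean: (1 + 8 + 5 + 18 + 3 + 13 + 9) / 7 = 8.1429
Step 2: Compute squared deviations from the mean:
  (1 - 8.1429)^2 = 51.0204
  (8 - 8.1429)^2 = 0.0204
  (5 - 8.1429)^2 = 9.8776
  (18 - 8.1429)^2 = 97.1633
  (3 - 8.1429)^2 = 26.449
  (13 - 8.1429)^2 = 23.5918
  (9 - 8.1429)^2 = 0.7347
Step 3: Sum of squared deviations = 208.8571
Step 4: Population variance = 208.8571 / 7 = 29.8367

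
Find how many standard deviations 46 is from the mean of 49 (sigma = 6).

-0.5

Step 1: Recall the z-score formula: z = (x - mu) / sigma
Step 2: Substitute values: z = (46 - 49) / 6
Step 3: z = -3 / 6 = -0.5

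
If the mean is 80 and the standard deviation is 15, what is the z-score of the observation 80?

0

Step 1: Recall the z-score formula: z = (x - mu) / sigma
Step 2: Substitute values: z = (80 - 80) / 15
Step 3: z = 0 / 15 = 0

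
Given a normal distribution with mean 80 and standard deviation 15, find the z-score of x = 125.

3

Step 1: Recall the z-score formula: z = (x - mu) / sigma
Step 2: Substitute values: z = (125 - 80) / 15
Step 3: z = 45 / 15 = 3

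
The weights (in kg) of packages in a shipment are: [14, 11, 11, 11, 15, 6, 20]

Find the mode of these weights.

11

Step 1: Count the frequency of each value:
  6: appears 1 time(s)
  11: appears 3 time(s)
  14: appears 1 time(s)
  15: appears 1 time(s)
  20: appears 1 time(s)
Step 2: The value 11 appears most frequently (3 times).
Step 3: Mode = 11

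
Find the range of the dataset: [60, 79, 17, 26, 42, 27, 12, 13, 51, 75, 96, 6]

90

Step 1: Identify the maximum value: max = 96
Step 2: Identify the minimum value: min = 6
Step 3: Range = max - min = 96 - 6 = 90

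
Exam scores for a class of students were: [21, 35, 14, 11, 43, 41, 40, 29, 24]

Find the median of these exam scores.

29

Step 1: Sort the data in ascending order: [11, 14, 21, 24, 29, 35, 40, 41, 43]
Step 2: The number of values is n = 9.
Step 3: Since n is odd, the median is the middle value at position 5: 29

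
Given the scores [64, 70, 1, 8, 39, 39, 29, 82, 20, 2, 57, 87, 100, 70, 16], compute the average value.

45.6

Step 1: Sum all values: 64 + 70 + 1 + 8 + 39 + 39 + 29 + 82 + 20 + 2 + 57 + 87 + 100 + 70 + 16 = 684
Step 2: Count the number of values: n = 15
Step 3: Mean = sum / n = 684 / 15 = 45.6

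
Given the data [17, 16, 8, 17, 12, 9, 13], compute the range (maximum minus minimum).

9

Step 1: Identify the maximum value: max = 17
Step 2: Identify the minimum value: min = 8
Step 3: Range = max - min = 17 - 8 = 9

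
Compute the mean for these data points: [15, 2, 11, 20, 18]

13.2

Step 1: Sum all values: 15 + 2 + 11 + 20 + 18 = 66
Step 2: Count the number of values: n = 5
Step 3: Mean = sum / n = 66 / 5 = 13.2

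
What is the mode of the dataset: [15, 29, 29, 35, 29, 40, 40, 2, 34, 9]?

29

Step 1: Count the frequency of each value:
  2: appears 1 time(s)
  9: appears 1 time(s)
  15: appears 1 time(s)
  29: appears 3 time(s)
  34: appears 1 time(s)
  35: appears 1 time(s)
  40: appears 2 time(s)
Step 2: The value 29 appears most frequently (3 times).
Step 3: Mode = 29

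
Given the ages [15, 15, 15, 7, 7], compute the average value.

11.8

Step 1: Sum all values: 15 + 15 + 15 + 7 + 7 = 59
Step 2: Count the number of values: n = 5
Step 3: Mean = sum / n = 59 / 5 = 11.8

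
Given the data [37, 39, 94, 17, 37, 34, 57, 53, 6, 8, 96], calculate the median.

37

Step 1: Sort the data in ascending order: [6, 8, 17, 34, 37, 37, 39, 53, 57, 94, 96]
Step 2: The number of values is n = 11.
Step 3: Since n is odd, the median is the middle value at position 6: 37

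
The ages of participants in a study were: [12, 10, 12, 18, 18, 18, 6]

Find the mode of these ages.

18

Step 1: Count the frequency of each value:
  6: appears 1 time(s)
  10: appears 1 time(s)
  12: appears 2 time(s)
  18: appears 3 time(s)
Step 2: The value 18 appears most frequently (3 times).
Step 3: Mode = 18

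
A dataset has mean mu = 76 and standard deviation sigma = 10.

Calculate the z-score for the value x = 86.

1

Step 1: Recall the z-score formula: z = (x - mu) / sigma
Step 2: Substitute values: z = (86 - 76) / 10
Step 3: z = 10 / 10 = 1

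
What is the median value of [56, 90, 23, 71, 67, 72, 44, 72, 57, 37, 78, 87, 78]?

71

Step 1: Sort the data in ascending order: [23, 37, 44, 56, 57, 67, 71, 72, 72, 78, 78, 87, 90]
Step 2: The number of values is n = 13.
Step 3: Since n is odd, the median is the middle value at position 7: 71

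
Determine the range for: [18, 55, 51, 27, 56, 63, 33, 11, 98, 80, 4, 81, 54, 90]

94

Step 1: Identify the maximum value: max = 98
Step 2: Identify the minimum value: min = 4
Step 3: Range = max - min = 98 - 4 = 94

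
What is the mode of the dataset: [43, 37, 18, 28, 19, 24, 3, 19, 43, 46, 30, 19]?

19

Step 1: Count the frequency of each value:
  3: appears 1 time(s)
  18: appears 1 time(s)
  19: appears 3 time(s)
  24: appears 1 time(s)
  28: appears 1 time(s)
  30: appears 1 time(s)
  37: appears 1 time(s)
  43: appears 2 time(s)
  46: appears 1 time(s)
Step 2: The value 19 appears most frequently (3 times).
Step 3: Mode = 19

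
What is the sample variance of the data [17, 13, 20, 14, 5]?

31.7

Step 1: Compute the mean: (17 + 13 + 20 + 14 + 5) / 5 = 13.8
Step 2: Compute squared deviations from the mean:
  (17 - 13.8)^2 = 10.24
  (13 - 13.8)^2 = 0.64
  (20 - 13.8)^2 = 38.44
  (14 - 13.8)^2 = 0.04
  (5 - 13.8)^2 = 77.44
Step 3: Sum of squared deviations = 126.8
Step 4: Sample variance = 126.8 / 4 = 31.7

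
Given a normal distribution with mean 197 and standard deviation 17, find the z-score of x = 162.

-2.0588

Step 1: Recall the z-score formula: z = (x - mu) / sigma
Step 2: Substitute values: z = (162 - 197) / 17
Step 3: z = -35 / 17 = -2.0588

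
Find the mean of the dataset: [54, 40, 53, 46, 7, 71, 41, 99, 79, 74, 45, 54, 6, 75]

53.1429

Step 1: Sum all values: 54 + 40 + 53 + 46 + 7 + 71 + 41 + 99 + 79 + 74 + 45 + 54 + 6 + 75 = 744
Step 2: Count the number of values: n = 14
Step 3: Mean = sum / n = 744 / 14 = 53.1429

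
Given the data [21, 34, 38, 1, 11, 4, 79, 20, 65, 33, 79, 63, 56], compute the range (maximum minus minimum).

78

Step 1: Identify the maximum value: max = 79
Step 2: Identify the minimum value: min = 1
Step 3: Range = max - min = 79 - 1 = 78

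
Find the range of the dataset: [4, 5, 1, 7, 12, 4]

11

Step 1: Identify the maximum value: max = 12
Step 2: Identify the minimum value: min = 1
Step 3: Range = max - min = 12 - 1 = 11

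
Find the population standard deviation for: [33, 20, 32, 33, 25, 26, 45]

7.4231

Step 1: Compute the mean: 30.5714
Step 2: Sum of squared deviations from the mean: 385.7143
Step 3: Population variance = 385.7143 / 7 = 55.102
Step 4: Standard deviation = sqrt(55.102) = 7.4231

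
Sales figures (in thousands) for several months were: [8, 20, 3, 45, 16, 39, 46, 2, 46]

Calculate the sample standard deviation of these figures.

18.9934

Step 1: Compute the mean: 25
Step 2: Sum of squared deviations from the mean: 2886
Step 3: Sample variance = 2886 / 8 = 360.75
Step 4: Standard deviation = sqrt(360.75) = 18.9934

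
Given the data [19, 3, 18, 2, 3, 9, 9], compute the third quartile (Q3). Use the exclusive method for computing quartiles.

18

Step 1: Sort the data: [2, 3, 3, 9, 9, 18, 19]
Step 2: n = 7
Step 3: Using the exclusive quartile method:
  Q1 = 3
  Q2 (median) = 9
  Q3 = 18
  IQR = Q3 - Q1 = 18 - 3 = 15
Step 4: Q3 = 18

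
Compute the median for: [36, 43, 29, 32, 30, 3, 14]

30

Step 1: Sort the data in ascending order: [3, 14, 29, 30, 32, 36, 43]
Step 2: The number of values is n = 7.
Step 3: Since n is odd, the median is the middle value at position 4: 30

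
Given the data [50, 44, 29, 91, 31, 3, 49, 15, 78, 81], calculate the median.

46.5

Step 1: Sort the data in ascending order: [3, 15, 29, 31, 44, 49, 50, 78, 81, 91]
Step 2: The number of values is n = 10.
Step 3: Since n is even, the median is the average of positions 5 and 6:
  Median = (44 + 49) / 2 = 46.5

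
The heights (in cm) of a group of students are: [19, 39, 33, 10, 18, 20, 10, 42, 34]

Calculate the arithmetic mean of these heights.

25

Step 1: Sum all values: 19 + 39 + 33 + 10 + 18 + 20 + 10 + 42 + 34 = 225
Step 2: Count the number of values: n = 9
Step 3: Mean = sum / n = 225 / 9 = 25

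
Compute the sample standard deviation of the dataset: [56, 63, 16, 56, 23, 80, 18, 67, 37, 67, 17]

23.7881

Step 1: Compute the mean: 45.4545
Step 2: Sum of squared deviations from the mean: 5658.7273
Step 3: Sample variance = 5658.7273 / 10 = 565.8727
Step 4: Standard deviation = sqrt(565.8727) = 23.7881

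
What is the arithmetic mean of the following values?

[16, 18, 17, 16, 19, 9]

15.8333

Step 1: Sum all values: 16 + 18 + 17 + 16 + 19 + 9 = 95
Step 2: Count the number of values: n = 6
Step 3: Mean = sum / n = 95 / 6 = 15.8333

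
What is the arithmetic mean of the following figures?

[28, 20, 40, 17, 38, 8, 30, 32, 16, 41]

27

Step 1: Sum all values: 28 + 20 + 40 + 17 + 38 + 8 + 30 + 32 + 16 + 41 = 270
Step 2: Count the number of values: n = 10
Step 3: Mean = sum / n = 270 / 10 = 27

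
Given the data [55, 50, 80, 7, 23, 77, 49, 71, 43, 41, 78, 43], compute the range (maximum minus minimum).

73

Step 1: Identify the maximum value: max = 80
Step 2: Identify the minimum value: min = 7
Step 3: Range = max - min = 80 - 7 = 73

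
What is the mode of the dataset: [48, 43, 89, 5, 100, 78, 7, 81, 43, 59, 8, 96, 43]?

43

Step 1: Count the frequency of each value:
  5: appears 1 time(s)
  7: appears 1 time(s)
  8: appears 1 time(s)
  43: appears 3 time(s)
  48: appears 1 time(s)
  59: appears 1 time(s)
  78: appears 1 time(s)
  81: appears 1 time(s)
  89: appears 1 time(s)
  96: appears 1 time(s)
  100: appears 1 time(s)
Step 2: The value 43 appears most frequently (3 times).
Step 3: Mode = 43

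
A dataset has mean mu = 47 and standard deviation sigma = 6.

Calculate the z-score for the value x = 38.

-1.5

Step 1: Recall the z-score formula: z = (x - mu) / sigma
Step 2: Substitute values: z = (38 - 47) / 6
Step 3: z = -9 / 6 = -1.5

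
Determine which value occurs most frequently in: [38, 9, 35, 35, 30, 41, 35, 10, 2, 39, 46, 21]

35

Step 1: Count the frequency of each value:
  2: appears 1 time(s)
  9: appears 1 time(s)
  10: appears 1 time(s)
  21: appears 1 time(s)
  30: appears 1 time(s)
  35: appears 3 time(s)
  38: appears 1 time(s)
  39: appears 1 time(s)
  41: appears 1 time(s)
  46: appears 1 time(s)
Step 2: The value 35 appears most frequently (3 times).
Step 3: Mode = 35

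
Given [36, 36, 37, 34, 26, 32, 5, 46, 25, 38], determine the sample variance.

122.7222

Step 1: Compute the mean: (36 + 36 + 37 + 34 + 26 + 32 + 5 + 46 + 25 + 38) / 10 = 31.5
Step 2: Compute squared deviations from the mean:
  (36 - 31.5)^2 = 20.25
  (36 - 31.5)^2 = 20.25
  (37 - 31.5)^2 = 30.25
  (34 - 31.5)^2 = 6.25
  (26 - 31.5)^2 = 30.25
  (32 - 31.5)^2 = 0.25
  (5 - 31.5)^2 = 702.25
  (46 - 31.5)^2 = 210.25
  (25 - 31.5)^2 = 42.25
  (38 - 31.5)^2 = 42.25
Step 3: Sum of squared deviations = 1104.5
Step 4: Sample variance = 1104.5 / 9 = 122.7222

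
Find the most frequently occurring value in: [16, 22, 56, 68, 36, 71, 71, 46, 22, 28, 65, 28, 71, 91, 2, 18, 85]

71

Step 1: Count the frequency of each value:
  2: appears 1 time(s)
  16: appears 1 time(s)
  18: appears 1 time(s)
  22: appears 2 time(s)
  28: appears 2 time(s)
  36: appears 1 time(s)
  46: appears 1 time(s)
  56: appears 1 time(s)
  65: appears 1 time(s)
  68: appears 1 time(s)
  71: appears 3 time(s)
  85: appears 1 time(s)
  91: appears 1 time(s)
Step 2: The value 71 appears most frequently (3 times).
Step 3: Mode = 71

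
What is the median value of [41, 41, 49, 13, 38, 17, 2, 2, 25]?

25

Step 1: Sort the data in ascending order: [2, 2, 13, 17, 25, 38, 41, 41, 49]
Step 2: The number of values is n = 9.
Step 3: Since n is odd, the median is the middle value at position 5: 25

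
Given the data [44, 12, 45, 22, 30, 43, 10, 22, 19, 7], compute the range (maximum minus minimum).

38

Step 1: Identify the maximum value: max = 45
Step 2: Identify the minimum value: min = 7
Step 3: Range = max - min = 45 - 7 = 38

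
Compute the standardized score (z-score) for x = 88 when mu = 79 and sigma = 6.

1.5

Step 1: Recall the z-score formula: z = (x - mu) / sigma
Step 2: Substitute values: z = (88 - 79) / 6
Step 3: z = 9 / 6 = 1.5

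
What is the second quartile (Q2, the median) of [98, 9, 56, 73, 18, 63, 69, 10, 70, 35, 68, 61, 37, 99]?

62

Step 1: Sort the data: [9, 10, 18, 35, 37, 56, 61, 63, 68, 69, 70, 73, 98, 99]
Step 2: n = 14
Step 3: Q2 is the median. Since n is even, it is the average of the values at positions 7 and 8:
  Q2 = (61 + 63) / 2 = 62
Step 4: Q2 = 62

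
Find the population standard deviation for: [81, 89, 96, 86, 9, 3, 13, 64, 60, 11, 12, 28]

35.0071

Step 1: Compute the mean: 46
Step 2: Sum of squared deviations from the mean: 14706
Step 3: Population variance = 14706 / 12 = 1225.5
Step 4: Standard deviation = sqrt(1225.5) = 35.0071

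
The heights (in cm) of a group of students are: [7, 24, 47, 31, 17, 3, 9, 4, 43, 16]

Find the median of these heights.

16.5

Step 1: Sort the data in ascending order: [3, 4, 7, 9, 16, 17, 24, 31, 43, 47]
Step 2: The number of values is n = 10.
Step 3: Since n is even, the median is the average of positions 5 and 6:
  Median = (16 + 17) / 2 = 16.5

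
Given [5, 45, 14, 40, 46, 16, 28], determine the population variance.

232.2041

Step 1: Compute the mean: (5 + 45 + 14 + 40 + 46 + 16 + 28) / 7 = 27.7143
Step 2: Compute squared deviations from the mean:
  (5 - 27.7143)^2 = 515.9388
  (45 - 27.7143)^2 = 298.7959
  (14 - 27.7143)^2 = 188.0816
  (40 - 27.7143)^2 = 150.9388
  (46 - 27.7143)^2 = 334.3673
  (16 - 27.7143)^2 = 137.2245
  (28 - 27.7143)^2 = 0.0816
Step 3: Sum of squared deviations = 1625.4286
Step 4: Population variance = 1625.4286 / 7 = 232.2041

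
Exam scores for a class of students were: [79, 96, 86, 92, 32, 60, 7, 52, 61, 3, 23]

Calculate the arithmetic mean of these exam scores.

53.7273

Step 1: Sum all values: 79 + 96 + 86 + 92 + 32 + 60 + 7 + 52 + 61 + 3 + 23 = 591
Step 2: Count the number of values: n = 11
Step 3: Mean = sum / n = 591 / 11 = 53.7273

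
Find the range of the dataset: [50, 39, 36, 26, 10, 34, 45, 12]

40

Step 1: Identify the maximum value: max = 50
Step 2: Identify the minimum value: min = 10
Step 3: Range = max - min = 50 - 10 = 40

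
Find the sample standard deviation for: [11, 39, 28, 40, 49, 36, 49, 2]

17.1693

Step 1: Compute the mean: 31.75
Step 2: Sum of squared deviations from the mean: 2063.5
Step 3: Sample variance = 2063.5 / 7 = 294.7857
Step 4: Standard deviation = sqrt(294.7857) = 17.1693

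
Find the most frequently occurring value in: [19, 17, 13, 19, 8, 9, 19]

19

Step 1: Count the frequency of each value:
  8: appears 1 time(s)
  9: appears 1 time(s)
  13: appears 1 time(s)
  17: appears 1 time(s)
  19: appears 3 time(s)
Step 2: The value 19 appears most frequently (3 times).
Step 3: Mode = 19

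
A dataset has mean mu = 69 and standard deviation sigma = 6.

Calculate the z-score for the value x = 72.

0.5

Step 1: Recall the z-score formula: z = (x - mu) / sigma
Step 2: Substitute values: z = (72 - 69) / 6
Step 3: z = 3 / 6 = 0.5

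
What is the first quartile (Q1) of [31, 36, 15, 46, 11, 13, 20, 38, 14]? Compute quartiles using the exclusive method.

13.5

Step 1: Sort the data: [11, 13, 14, 15, 20, 31, 36, 38, 46]
Step 2: n = 9
Step 3: Using the exclusive quartile method:
  Q1 = 13.5
  Q2 (median) = 20
  Q3 = 37
  IQR = Q3 - Q1 = 37 - 13.5 = 23.5
Step 4: Q1 = 13.5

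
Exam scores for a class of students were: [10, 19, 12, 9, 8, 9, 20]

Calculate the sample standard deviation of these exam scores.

4.9952

Step 1: Compute the mean: 12.4286
Step 2: Sum of squared deviations from the mean: 149.7143
Step 3: Sample variance = 149.7143 / 6 = 24.9524
Step 4: Standard deviation = sqrt(24.9524) = 4.9952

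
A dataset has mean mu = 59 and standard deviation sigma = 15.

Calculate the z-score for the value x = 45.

-0.9333

Step 1: Recall the z-score formula: z = (x - mu) / sigma
Step 2: Substitute values: z = (45 - 59) / 15
Step 3: z = -14 / 15 = -0.9333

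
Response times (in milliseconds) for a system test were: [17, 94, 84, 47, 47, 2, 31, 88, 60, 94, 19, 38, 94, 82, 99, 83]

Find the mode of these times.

94

Step 1: Count the frequency of each value:
  2: appears 1 time(s)
  17: appears 1 time(s)
  19: appears 1 time(s)
  31: appears 1 time(s)
  38: appears 1 time(s)
  47: appears 2 time(s)
  60: appears 1 time(s)
  82: appears 1 time(s)
  83: appears 1 time(s)
  84: appears 1 time(s)
  88: appears 1 time(s)
  94: appears 3 time(s)
  99: appears 1 time(s)
Step 2: The value 94 appears most frequently (3 times).
Step 3: Mode = 94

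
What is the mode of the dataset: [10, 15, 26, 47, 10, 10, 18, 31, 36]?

10

Step 1: Count the frequency of each value:
  10: appears 3 time(s)
  15: appears 1 time(s)
  18: appears 1 time(s)
  26: appears 1 time(s)
  31: appears 1 time(s)
  36: appears 1 time(s)
  47: appears 1 time(s)
Step 2: The value 10 appears most frequently (3 times).
Step 3: Mode = 10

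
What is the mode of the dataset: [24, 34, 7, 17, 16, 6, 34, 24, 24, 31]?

24

Step 1: Count the frequency of each value:
  6: appears 1 time(s)
  7: appears 1 time(s)
  16: appears 1 time(s)
  17: appears 1 time(s)
  24: appears 3 time(s)
  31: appears 1 time(s)
  34: appears 2 time(s)
Step 2: The value 24 appears most frequently (3 times).
Step 3: Mode = 24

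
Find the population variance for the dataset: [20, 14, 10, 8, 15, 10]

16.1389

Step 1: Compute the mean: (20 + 14 + 10 + 8 + 15 + 10) / 6 = 12.8333
Step 2: Compute squared deviations from the mean:
  (20 - 12.8333)^2 = 51.3611
  (14 - 12.8333)^2 = 1.3611
  (10 - 12.8333)^2 = 8.0278
  (8 - 12.8333)^2 = 23.3611
  (15 - 12.8333)^2 = 4.6944
  (10 - 12.8333)^2 = 8.0278
Step 3: Sum of squared deviations = 96.8333
Step 4: Population variance = 96.8333 / 6 = 16.1389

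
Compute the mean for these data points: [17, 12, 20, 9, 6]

12.8

Step 1: Sum all values: 17 + 12 + 20 + 9 + 6 = 64
Step 2: Count the number of values: n = 5
Step 3: Mean = sum / n = 64 / 5 = 12.8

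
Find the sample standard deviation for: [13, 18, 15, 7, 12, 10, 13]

3.5051

Step 1: Compute the mean: 12.5714
Step 2: Sum of squared deviations from the mean: 73.7143
Step 3: Sample variance = 73.7143 / 6 = 12.2857
Step 4: Standard deviation = sqrt(12.2857) = 3.5051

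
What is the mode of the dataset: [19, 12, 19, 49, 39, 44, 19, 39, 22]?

19

Step 1: Count the frequency of each value:
  12: appears 1 time(s)
  19: appears 3 time(s)
  22: appears 1 time(s)
  39: appears 2 time(s)
  44: appears 1 time(s)
  49: appears 1 time(s)
Step 2: The value 19 appears most frequently (3 times).
Step 3: Mode = 19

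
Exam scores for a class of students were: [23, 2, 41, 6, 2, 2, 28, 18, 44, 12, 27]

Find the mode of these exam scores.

2

Step 1: Count the frequency of each value:
  2: appears 3 time(s)
  6: appears 1 time(s)
  12: appears 1 time(s)
  18: appears 1 time(s)
  23: appears 1 time(s)
  27: appears 1 time(s)
  28: appears 1 time(s)
  41: appears 1 time(s)
  44: appears 1 time(s)
Step 2: The value 2 appears most frequently (3 times).
Step 3: Mode = 2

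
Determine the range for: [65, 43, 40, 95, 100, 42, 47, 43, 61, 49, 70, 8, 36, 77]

92

Step 1: Identify the maximum value: max = 100
Step 2: Identify the minimum value: min = 8
Step 3: Range = max - min = 100 - 8 = 92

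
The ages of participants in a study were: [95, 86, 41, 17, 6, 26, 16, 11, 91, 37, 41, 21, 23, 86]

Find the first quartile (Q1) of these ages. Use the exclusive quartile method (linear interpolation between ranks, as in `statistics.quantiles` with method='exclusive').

16.75

Step 1: Sort the data: [6, 11, 16, 17, 21, 23, 26, 37, 41, 41, 86, 86, 91, 95]
Step 2: n = 14
Step 3: Using the exclusive quartile method:
  Q1 = 16.75
  Q2 (median) = 31.5
  Q3 = 86
  IQR = Q3 - Q1 = 86 - 16.75 = 69.25
Step 4: Q1 = 16.75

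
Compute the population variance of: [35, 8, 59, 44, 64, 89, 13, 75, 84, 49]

693.4

Step 1: Compute the mean: (35 + 8 + 59 + 44 + 64 + 89 + 13 + 75 + 84 + 49) / 10 = 52
Step 2: Compute squared deviations from the mean:
  (35 - 52)^2 = 289
  (8 - 52)^2 = 1936
  (59 - 52)^2 = 49
  (44 - 52)^2 = 64
  (64 - 52)^2 = 144
  (89 - 52)^2 = 1369
  (13 - 52)^2 = 1521
  (75 - 52)^2 = 529
  (84 - 52)^2 = 1024
  (49 - 52)^2 = 9
Step 3: Sum of squared deviations = 6934
Step 4: Population variance = 6934 / 10 = 693.4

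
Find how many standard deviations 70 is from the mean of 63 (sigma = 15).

0.4667

Step 1: Recall the z-score formula: z = (x - mu) / sigma
Step 2: Substitute values: z = (70 - 63) / 15
Step 3: z = 7 / 15 = 0.4667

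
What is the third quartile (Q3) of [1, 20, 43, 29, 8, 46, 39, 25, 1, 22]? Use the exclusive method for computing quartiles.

40

Step 1: Sort the data: [1, 1, 8, 20, 22, 25, 29, 39, 43, 46]
Step 2: n = 10
Step 3: Using the exclusive quartile method:
  Q1 = 6.25
  Q2 (median) = 23.5
  Q3 = 40
  IQR = Q3 - Q1 = 40 - 6.25 = 33.75
Step 4: Q3 = 40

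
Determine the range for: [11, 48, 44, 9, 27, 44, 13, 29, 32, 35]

39

Step 1: Identify the maximum value: max = 48
Step 2: Identify the minimum value: min = 9
Step 3: Range = max - min = 48 - 9 = 39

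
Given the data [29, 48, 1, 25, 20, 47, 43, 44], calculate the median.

36

Step 1: Sort the data in ascending order: [1, 20, 25, 29, 43, 44, 47, 48]
Step 2: The number of values is n = 8.
Step 3: Since n is even, the median is the average of positions 4 and 5:
  Median = (29 + 43) / 2 = 36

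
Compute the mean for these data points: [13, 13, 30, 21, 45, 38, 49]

29.8571

Step 1: Sum all values: 13 + 13 + 30 + 21 + 45 + 38 + 49 = 209
Step 2: Count the number of values: n = 7
Step 3: Mean = sum / n = 209 / 7 = 29.8571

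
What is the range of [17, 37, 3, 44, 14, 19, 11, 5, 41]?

41

Step 1: Identify the maximum value: max = 44
Step 2: Identify the minimum value: min = 3
Step 3: Range = max - min = 44 - 3 = 41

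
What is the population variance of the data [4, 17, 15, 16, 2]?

41.36

Step 1: Compute the mean: (4 + 17 + 15 + 16 + 2) / 5 = 10.8
Step 2: Compute squared deviations from the mean:
  (4 - 10.8)^2 = 46.24
  (17 - 10.8)^2 = 38.44
  (15 - 10.8)^2 = 17.64
  (16 - 10.8)^2 = 27.04
  (2 - 10.8)^2 = 77.44
Step 3: Sum of squared deviations = 206.8
Step 4: Population variance = 206.8 / 5 = 41.36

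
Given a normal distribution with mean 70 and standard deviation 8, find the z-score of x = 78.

1

Step 1: Recall the z-score formula: z = (x - mu) / sigma
Step 2: Substitute values: z = (78 - 70) / 8
Step 3: z = 8 / 8 = 1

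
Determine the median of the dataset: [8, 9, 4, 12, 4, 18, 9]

9

Step 1: Sort the data in ascending order: [4, 4, 8, 9, 9, 12, 18]
Step 2: The number of values is n = 7.
Step 3: Since n is odd, the median is the middle value at position 4: 9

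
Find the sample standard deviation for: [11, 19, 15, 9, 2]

6.4187

Step 1: Compute the mean: 11.2
Step 2: Sum of squared deviations from the mean: 164.8
Step 3: Sample variance = 164.8 / 4 = 41.2
Step 4: Standard deviation = sqrt(41.2) = 6.4187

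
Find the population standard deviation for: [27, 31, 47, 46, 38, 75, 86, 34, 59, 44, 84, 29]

20.3101

Step 1: Compute the mean: 50
Step 2: Sum of squared deviations from the mean: 4950
Step 3: Population variance = 4950 / 12 = 412.5
Step 4: Standard deviation = sqrt(412.5) = 20.3101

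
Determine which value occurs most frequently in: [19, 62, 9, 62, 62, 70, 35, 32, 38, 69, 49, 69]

62

Step 1: Count the frequency of each value:
  9: appears 1 time(s)
  19: appears 1 time(s)
  32: appears 1 time(s)
  35: appears 1 time(s)
  38: appears 1 time(s)
  49: appears 1 time(s)
  62: appears 3 time(s)
  69: appears 2 time(s)
  70: appears 1 time(s)
Step 2: The value 62 appears most frequently (3 times).
Step 3: Mode = 62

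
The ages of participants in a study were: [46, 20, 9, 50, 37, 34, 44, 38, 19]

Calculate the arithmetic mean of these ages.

33

Step 1: Sum all values: 46 + 20 + 9 + 50 + 37 + 34 + 44 + 38 + 19 = 297
Step 2: Count the number of values: n = 9
Step 3: Mean = sum / n = 297 / 9 = 33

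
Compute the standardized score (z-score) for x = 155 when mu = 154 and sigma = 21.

0.0476

Step 1: Recall the z-score formula: z = (x - mu) / sigma
Step 2: Substitute values: z = (155 - 154) / 21
Step 3: z = 1 / 21 = 0.0476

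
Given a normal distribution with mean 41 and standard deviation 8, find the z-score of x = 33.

-1

Step 1: Recall the z-score formula: z = (x - mu) / sigma
Step 2: Substitute values: z = (33 - 41) / 8
Step 3: z = -8 / 8 = -1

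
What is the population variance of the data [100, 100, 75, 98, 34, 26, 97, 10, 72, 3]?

1394.05

Step 1: Compute the mean: (100 + 100 + 75 + 98 + 34 + 26 + 97 + 10 + 72 + 3) / 10 = 61.5
Step 2: Compute squared deviations from the mean:
  (100 - 61.5)^2 = 1482.25
  (100 - 61.5)^2 = 1482.25
  (75 - 61.5)^2 = 182.25
  (98 - 61.5)^2 = 1332.25
  (34 - 61.5)^2 = 756.25
  (26 - 61.5)^2 = 1260.25
  (97 - 61.5)^2 = 1260.25
  (10 - 61.5)^2 = 2652.25
  (72 - 61.5)^2 = 110.25
  (3 - 61.5)^2 = 3422.25
Step 3: Sum of squared deviations = 13940.5
Step 4: Population variance = 13940.5 / 10 = 1394.05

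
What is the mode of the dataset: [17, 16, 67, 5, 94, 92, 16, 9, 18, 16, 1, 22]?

16

Step 1: Count the frequency of each value:
  1: appears 1 time(s)
  5: appears 1 time(s)
  9: appears 1 time(s)
  16: appears 3 time(s)
  17: appears 1 time(s)
  18: appears 1 time(s)
  22: appears 1 time(s)
  67: appears 1 time(s)
  92: appears 1 time(s)
  94: appears 1 time(s)
Step 2: The value 16 appears most frequently (3 times).
Step 3: Mode = 16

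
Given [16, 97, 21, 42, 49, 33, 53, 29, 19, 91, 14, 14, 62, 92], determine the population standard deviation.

29.0587

Step 1: Compute the mean: 45.1429
Step 2: Sum of squared deviations from the mean: 11821.7143
Step 3: Population variance = 11821.7143 / 14 = 844.4082
Step 4: Standard deviation = sqrt(844.4082) = 29.0587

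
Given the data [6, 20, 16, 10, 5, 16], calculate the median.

13

Step 1: Sort the data in ascending order: [5, 6, 10, 16, 16, 20]
Step 2: The number of values is n = 6.
Step 3: Since n is even, the median is the average of positions 3 and 4:
  Median = (10 + 16) / 2 = 13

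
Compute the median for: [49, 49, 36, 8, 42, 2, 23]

36

Step 1: Sort the data in ascending order: [2, 8, 23, 36, 42, 49, 49]
Step 2: The number of values is n = 7.
Step 3: Since n is odd, the median is the middle value at position 4: 36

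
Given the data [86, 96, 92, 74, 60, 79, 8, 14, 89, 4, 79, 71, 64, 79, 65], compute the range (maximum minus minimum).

92

Step 1: Identify the maximum value: max = 96
Step 2: Identify the minimum value: min = 4
Step 3: Range = max - min = 96 - 4 = 92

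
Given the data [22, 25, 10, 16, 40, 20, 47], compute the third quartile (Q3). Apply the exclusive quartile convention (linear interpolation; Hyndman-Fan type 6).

40

Step 1: Sort the data: [10, 16, 20, 22, 25, 40, 47]
Step 2: n = 7
Step 3: Using the exclusive quartile method:
  Q1 = 16
  Q2 (median) = 22
  Q3 = 40
  IQR = Q3 - Q1 = 40 - 16 = 24
Step 4: Q3 = 40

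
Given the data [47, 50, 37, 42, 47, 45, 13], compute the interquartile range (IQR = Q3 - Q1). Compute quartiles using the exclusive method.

10

Step 1: Sort the data: [13, 37, 42, 45, 47, 47, 50]
Step 2: n = 7
Step 3: Using the exclusive quartile method:
  Q1 = 37
  Q2 (median) = 45
  Q3 = 47
  IQR = Q3 - Q1 = 47 - 37 = 10
Step 4: IQR = 10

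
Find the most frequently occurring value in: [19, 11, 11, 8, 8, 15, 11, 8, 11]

11

Step 1: Count the frequency of each value:
  8: appears 3 time(s)
  11: appears 4 time(s)
  15: appears 1 time(s)
  19: appears 1 time(s)
Step 2: The value 11 appears most frequently (4 times).
Step 3: Mode = 11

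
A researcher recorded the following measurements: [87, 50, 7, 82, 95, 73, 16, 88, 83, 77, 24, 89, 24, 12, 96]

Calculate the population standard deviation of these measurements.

32.7479

Step 1: Compute the mean: 60.2
Step 2: Sum of squared deviations from the mean: 16086.4
Step 3: Population variance = 16086.4 / 15 = 1072.4267
Step 4: Standard deviation = sqrt(1072.4267) = 32.7479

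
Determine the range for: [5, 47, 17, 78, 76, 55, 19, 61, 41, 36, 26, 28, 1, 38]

77

Step 1: Identify the maximum value: max = 78
Step 2: Identify the minimum value: min = 1
Step 3: Range = max - min = 78 - 1 = 77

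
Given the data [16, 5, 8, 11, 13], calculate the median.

11

Step 1: Sort the data in ascending order: [5, 8, 11, 13, 16]
Step 2: The number of values is n = 5.
Step 3: Since n is odd, the median is the middle value at position 3: 11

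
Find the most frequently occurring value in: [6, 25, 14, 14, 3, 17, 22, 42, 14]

14

Step 1: Count the frequency of each value:
  3: appears 1 time(s)
  6: appears 1 time(s)
  14: appears 3 time(s)
  17: appears 1 time(s)
  22: appears 1 time(s)
  25: appears 1 time(s)
  42: appears 1 time(s)
Step 2: The value 14 appears most frequently (3 times).
Step 3: Mode = 14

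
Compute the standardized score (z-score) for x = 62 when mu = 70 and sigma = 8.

-1

Step 1: Recall the z-score formula: z = (x - mu) / sigma
Step 2: Substitute values: z = (62 - 70) / 8
Step 3: z = -8 / 8 = -1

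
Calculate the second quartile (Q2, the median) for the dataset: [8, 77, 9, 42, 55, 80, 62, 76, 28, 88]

58.5

Step 1: Sort the data: [8, 9, 28, 42, 55, 62, 76, 77, 80, 88]
Step 2: n = 10
Step 3: Q2 is the median. Since n is even, it is the average of the values at positions 5 and 6:
  Q2 = (55 + 62) / 2 = 58.5
Step 4: Q2 = 58.5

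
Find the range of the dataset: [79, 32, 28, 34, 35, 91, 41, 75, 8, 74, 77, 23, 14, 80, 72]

83

Step 1: Identify the maximum value: max = 91
Step 2: Identify the minimum value: min = 8
Step 3: Range = max - min = 91 - 8 = 83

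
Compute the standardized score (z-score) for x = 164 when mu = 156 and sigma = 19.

0.4211

Step 1: Recall the z-score formula: z = (x - mu) / sigma
Step 2: Substitute values: z = (164 - 156) / 19
Step 3: z = 8 / 19 = 0.4211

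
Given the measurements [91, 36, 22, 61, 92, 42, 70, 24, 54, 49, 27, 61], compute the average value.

52.4167

Step 1: Sum all values: 91 + 36 + 22 + 61 + 92 + 42 + 70 + 24 + 54 + 49 + 27 + 61 = 629
Step 2: Count the number of values: n = 12
Step 3: Mean = sum / n = 629 / 12 = 52.4167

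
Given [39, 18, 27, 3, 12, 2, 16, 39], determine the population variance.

183.25

Step 1: Compute the mean: (39 + 18 + 27 + 3 + 12 + 2 + 16 + 39) / 8 = 19.5
Step 2: Compute squared deviations from the mean:
  (39 - 19.5)^2 = 380.25
  (18 - 19.5)^2 = 2.25
  (27 - 19.5)^2 = 56.25
  (3 - 19.5)^2 = 272.25
  (12 - 19.5)^2 = 56.25
  (2 - 19.5)^2 = 306.25
  (16 - 19.5)^2 = 12.25
  (39 - 19.5)^2 = 380.25
Step 3: Sum of squared deviations = 1466
Step 4: Population variance = 1466 / 8 = 183.25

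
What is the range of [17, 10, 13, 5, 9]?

12

Step 1: Identify the maximum value: max = 17
Step 2: Identify the minimum value: min = 5
Step 3: Range = max - min = 17 - 5 = 12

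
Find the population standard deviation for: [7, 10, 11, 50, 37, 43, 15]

16.6366

Step 1: Compute the mean: 24.7143
Step 2: Sum of squared deviations from the mean: 1937.4286
Step 3: Population variance = 1937.4286 / 7 = 276.7755
Step 4: Standard deviation = sqrt(276.7755) = 16.6366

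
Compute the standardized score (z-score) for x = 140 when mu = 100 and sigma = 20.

2

Step 1: Recall the z-score formula: z = (x - mu) / sigma
Step 2: Substitute values: z = (140 - 100) / 20
Step 3: z = 40 / 20 = 2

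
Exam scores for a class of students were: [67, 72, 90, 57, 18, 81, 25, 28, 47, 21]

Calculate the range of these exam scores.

72

Step 1: Identify the maximum value: max = 90
Step 2: Identify the minimum value: min = 18
Step 3: Range = max - min = 90 - 18 = 72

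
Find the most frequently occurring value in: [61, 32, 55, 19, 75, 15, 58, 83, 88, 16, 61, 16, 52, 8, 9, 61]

61

Step 1: Count the frequency of each value:
  8: appears 1 time(s)
  9: appears 1 time(s)
  15: appears 1 time(s)
  16: appears 2 time(s)
  19: appears 1 time(s)
  32: appears 1 time(s)
  52: appears 1 time(s)
  55: appears 1 time(s)
  58: appears 1 time(s)
  61: appears 3 time(s)
  75: appears 1 time(s)
  83: appears 1 time(s)
  88: appears 1 time(s)
Step 2: The value 61 appears most frequently (3 times).
Step 3: Mode = 61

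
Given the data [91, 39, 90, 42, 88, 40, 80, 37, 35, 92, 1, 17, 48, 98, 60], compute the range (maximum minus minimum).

97

Step 1: Identify the maximum value: max = 98
Step 2: Identify the minimum value: min = 1
Step 3: Range = max - min = 98 - 1 = 97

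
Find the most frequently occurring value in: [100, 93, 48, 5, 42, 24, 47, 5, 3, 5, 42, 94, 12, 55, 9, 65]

5

Step 1: Count the frequency of each value:
  3: appears 1 time(s)
  5: appears 3 time(s)
  9: appears 1 time(s)
  12: appears 1 time(s)
  24: appears 1 time(s)
  42: appears 2 time(s)
  47: appears 1 time(s)
  48: appears 1 time(s)
  55: appears 1 time(s)
  65: appears 1 time(s)
  93: appears 1 time(s)
  94: appears 1 time(s)
  100: appears 1 time(s)
Step 2: The value 5 appears most frequently (3 times).
Step 3: Mode = 5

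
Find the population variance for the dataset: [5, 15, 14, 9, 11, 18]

18

Step 1: Compute the mean: (5 + 15 + 14 + 9 + 11 + 18) / 6 = 12
Step 2: Compute squared deviations from the mean:
  (5 - 12)^2 = 49
  (15 - 12)^2 = 9
  (14 - 12)^2 = 4
  (9 - 12)^2 = 9
  (11 - 12)^2 = 1
  (18 - 12)^2 = 36
Step 3: Sum of squared deviations = 108
Step 4: Population variance = 108 / 6 = 18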